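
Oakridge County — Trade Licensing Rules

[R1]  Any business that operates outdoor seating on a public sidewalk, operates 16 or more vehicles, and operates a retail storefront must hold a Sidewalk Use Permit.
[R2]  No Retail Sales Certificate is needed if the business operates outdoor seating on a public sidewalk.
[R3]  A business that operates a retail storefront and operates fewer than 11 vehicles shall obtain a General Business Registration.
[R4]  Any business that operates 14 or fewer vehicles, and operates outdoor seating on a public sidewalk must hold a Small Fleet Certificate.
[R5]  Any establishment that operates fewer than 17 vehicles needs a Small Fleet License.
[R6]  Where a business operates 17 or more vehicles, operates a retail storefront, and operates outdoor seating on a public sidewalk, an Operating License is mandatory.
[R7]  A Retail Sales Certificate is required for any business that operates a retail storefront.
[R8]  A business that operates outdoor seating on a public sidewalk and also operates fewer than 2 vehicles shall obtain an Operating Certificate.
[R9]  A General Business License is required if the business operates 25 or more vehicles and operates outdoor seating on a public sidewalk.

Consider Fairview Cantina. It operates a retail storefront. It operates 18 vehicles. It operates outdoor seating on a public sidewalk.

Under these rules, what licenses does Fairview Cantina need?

[R1] operates outdoor seating on a public sidewalk; vehicles 18 ≥ 16; operates a retail storefront → Sidewalk Use Permit required.
[R2] operates outdoor seating on a public sidewalk → exempt from Retail Sales Certificate.
[R3] operates a retail storefront; vehicles 18 ≥ 11 → General Business Registration not required.
[R4] vehicles 18 > 14; operates outdoor seating on a public sidewalk → Small Fleet Certificate not required.
[R5] vehicles 18 ≥ 17 → Small Fleet License not required.
[R6] vehicles 18 ≥ 17; operates a retail storefront; operates outdoor seating on a public sidewalk → Operating License required.
[R7] operates a retail storefront → Retail Sales Certificate required.
[R8] operates outdoor seating on a public sidewalk; vehicles 18 ≥ 2 → Operating Certificate not required.
[R9] vehicles 18 < 25; operates outdoor seating on a public sidewalk → General Business License not required.

Operating License, Sidewalk Use Permit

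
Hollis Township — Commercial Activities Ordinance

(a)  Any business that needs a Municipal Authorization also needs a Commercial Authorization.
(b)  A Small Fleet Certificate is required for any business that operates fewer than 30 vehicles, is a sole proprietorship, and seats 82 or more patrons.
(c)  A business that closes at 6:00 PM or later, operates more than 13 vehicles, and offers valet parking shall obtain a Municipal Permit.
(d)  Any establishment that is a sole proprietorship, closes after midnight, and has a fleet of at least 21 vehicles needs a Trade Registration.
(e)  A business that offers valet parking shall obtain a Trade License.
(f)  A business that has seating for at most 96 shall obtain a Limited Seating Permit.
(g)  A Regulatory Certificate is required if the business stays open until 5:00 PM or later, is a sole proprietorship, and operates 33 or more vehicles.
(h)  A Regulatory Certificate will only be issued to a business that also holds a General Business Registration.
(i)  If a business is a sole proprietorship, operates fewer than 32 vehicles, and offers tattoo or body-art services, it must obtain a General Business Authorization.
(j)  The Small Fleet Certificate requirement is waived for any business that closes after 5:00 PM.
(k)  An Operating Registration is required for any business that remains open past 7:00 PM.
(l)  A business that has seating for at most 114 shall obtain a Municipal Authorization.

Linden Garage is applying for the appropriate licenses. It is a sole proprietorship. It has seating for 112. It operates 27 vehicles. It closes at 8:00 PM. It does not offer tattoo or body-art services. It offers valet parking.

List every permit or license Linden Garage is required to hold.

Commercial Authorization, Municipal Authorization, Municipal Permit, Operating Registration, Trade License

(a) Municipal Authorization is required → Commercial Authorization also required.
(b) vehicles 27 < 30; is a sole proprietorship; seating 112 ≥ 82 → Small Fleet Certificate required.
(c) closes 8:00 PM, after 6:00 PM; vehicles 27 > 13; offers valet parking → Municipal Permit required.
(d) is a sole proprietorship; closes 8:00 PM, at/before midnight; vehicles 27 ≥ 21 → Trade Registration not required.
(e) offers valet parking → Trade License required.
(f) seating 112 > 96 → Limited Seating Permit not required.
(g) closes 8:00 PM, after 5:00 PM; is a sole proprietorship; vehicles 27 < 33 → Regulatory Certificate not required.
(h) Regulatory Certificate is not required → no effect.
(i) is a sole proprietorship; vehicles 27 < 32; does not offer tattoo or body-art services → General Business Authorization not required.
(j) closes 8:00 PM, after 5:00 PM → exempt from Small Fleet Certificate.
(k) closes 8:00 PM, after 7:00 PM → Operating Registration required.
(l) seating 112 ≤ 114 → Municipal Authorization required.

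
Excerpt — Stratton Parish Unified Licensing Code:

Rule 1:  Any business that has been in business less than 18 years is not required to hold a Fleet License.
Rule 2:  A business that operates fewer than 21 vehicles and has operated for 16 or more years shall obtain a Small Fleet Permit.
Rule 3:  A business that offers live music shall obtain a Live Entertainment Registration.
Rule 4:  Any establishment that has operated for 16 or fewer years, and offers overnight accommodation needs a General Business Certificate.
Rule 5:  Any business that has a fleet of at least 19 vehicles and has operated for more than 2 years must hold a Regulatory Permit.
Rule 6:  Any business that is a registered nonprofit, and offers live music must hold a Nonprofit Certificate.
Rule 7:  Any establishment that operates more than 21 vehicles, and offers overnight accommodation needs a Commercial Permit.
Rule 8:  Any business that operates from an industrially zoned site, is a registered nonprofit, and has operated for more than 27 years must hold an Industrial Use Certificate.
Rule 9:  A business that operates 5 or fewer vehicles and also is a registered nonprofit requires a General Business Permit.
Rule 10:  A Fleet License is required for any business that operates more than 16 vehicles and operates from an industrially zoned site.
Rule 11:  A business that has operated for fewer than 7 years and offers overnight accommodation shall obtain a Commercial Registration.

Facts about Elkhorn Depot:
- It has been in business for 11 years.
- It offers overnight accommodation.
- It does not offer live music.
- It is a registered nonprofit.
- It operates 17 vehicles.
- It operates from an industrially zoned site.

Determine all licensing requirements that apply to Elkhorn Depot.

General Business Certificate

Rule 1: years in business 11 < 18 → exempt from Fleet License.
Rule 2: vehicles 17 < 21; years in business 11 < 16 → Small Fleet Permit not required.
Rule 3: does not offer live music → Live Entertainment Registration not required.
Rule 4: years in business 11 ≤ 16; offers overnight accommodation → General Business Certificate required.
Rule 5: vehicles 17 < 19; years in business 11 > 2 → Regulatory Permit not required.
Rule 6: is a registered nonprofit; does not offer live music → Nonprofit Certificate not required.
Rule 7: vehicles 17 ≤ 21; offers overnight accommodation → Commercial Permit not required.
Rule 8: operates from an industrially zoned site; is a registered nonprofit; years in business 11 ≤ 27 → Industrial Use Certificate not required.
Rule 9: vehicles 17 > 5; is a registered nonprofit → General Business Permit not required.
Rule 10: vehicles 17 > 16; operates from an industrially zoned site → Fleet License required.
Rule 11: years in business 11 ≥ 7; offers overnight accommodation → Commercial Registration not required.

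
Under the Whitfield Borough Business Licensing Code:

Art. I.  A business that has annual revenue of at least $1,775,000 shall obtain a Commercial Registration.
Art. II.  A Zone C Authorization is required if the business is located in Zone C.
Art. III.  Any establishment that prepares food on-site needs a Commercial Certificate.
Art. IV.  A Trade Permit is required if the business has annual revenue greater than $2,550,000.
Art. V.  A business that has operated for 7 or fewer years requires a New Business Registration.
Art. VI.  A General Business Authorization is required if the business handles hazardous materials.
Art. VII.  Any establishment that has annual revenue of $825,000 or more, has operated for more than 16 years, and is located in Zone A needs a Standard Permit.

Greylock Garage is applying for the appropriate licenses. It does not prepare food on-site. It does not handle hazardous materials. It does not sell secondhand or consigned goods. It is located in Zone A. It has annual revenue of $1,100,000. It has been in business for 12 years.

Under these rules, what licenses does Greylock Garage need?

Art. I. revenue $1,100,000 < $1,775,000 → Commercial Registration not required.
Art. II. is located in Zone A (not: is located in Zone C) → Zone C Authorization not required.
Art. III. does not prepare food on-site → Commercial Certificate not required.
Art. IV. revenue $1,100,000 ≤ $2,550,000 → Trade Permit not required.
Art. V. years in business 12 > 7 → New Business Registration not required.
Art. VI. does not handle hazardous materials → General Business Authorization not required.
Art. VII. revenue $1,100,000 ≥ $825,000; years in business 12 ≤ 16; is located in Zone A → Standard Permit not required.

None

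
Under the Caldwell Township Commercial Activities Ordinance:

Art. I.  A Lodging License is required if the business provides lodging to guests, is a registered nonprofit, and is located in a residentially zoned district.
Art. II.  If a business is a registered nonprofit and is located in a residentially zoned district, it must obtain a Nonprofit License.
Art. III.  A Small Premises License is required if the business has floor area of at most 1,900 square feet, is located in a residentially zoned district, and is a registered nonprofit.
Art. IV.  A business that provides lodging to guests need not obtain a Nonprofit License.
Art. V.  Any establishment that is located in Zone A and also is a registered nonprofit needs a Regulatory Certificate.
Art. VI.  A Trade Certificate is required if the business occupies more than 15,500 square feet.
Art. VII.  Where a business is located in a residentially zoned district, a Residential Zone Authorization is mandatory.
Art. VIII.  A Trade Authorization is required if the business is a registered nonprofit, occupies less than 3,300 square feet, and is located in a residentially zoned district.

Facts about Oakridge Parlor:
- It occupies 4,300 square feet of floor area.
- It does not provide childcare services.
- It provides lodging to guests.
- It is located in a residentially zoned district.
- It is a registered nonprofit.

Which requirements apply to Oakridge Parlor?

Lodging License, Residential Zone Authorization

Art. I. provides lodging to guests; is a registered nonprofit; is located in a residentially zoned district → Lodging License required.
Art. II. is a registered nonprofit; is located in a residentially zoned district → Nonprofit License required.
Art. III. floor area 4,300 square feet > 1,900 square feet; is located in a residentially zoned district; is a registered nonprofit → Small Premises License not required.
Art. IV. provides lodging to guests → exempt from Nonprofit License.
Art. V. is located in a residentially zoned district (not: is located in Zone A); is a registered nonprofit → Regulatory Certificate not required.
Art. VI. floor area 4,300 square feet ≤ 15,500 square feet → Trade Certificate not required.
Art. VII. is located in a residentially zoned district → Residential Zone Authorization required.
Art. VIII. is a registered nonprofit; floor area 4,300 square feet ≥ 3,300 square feet; is located in a residentially zoned district → Trade Authorization not required.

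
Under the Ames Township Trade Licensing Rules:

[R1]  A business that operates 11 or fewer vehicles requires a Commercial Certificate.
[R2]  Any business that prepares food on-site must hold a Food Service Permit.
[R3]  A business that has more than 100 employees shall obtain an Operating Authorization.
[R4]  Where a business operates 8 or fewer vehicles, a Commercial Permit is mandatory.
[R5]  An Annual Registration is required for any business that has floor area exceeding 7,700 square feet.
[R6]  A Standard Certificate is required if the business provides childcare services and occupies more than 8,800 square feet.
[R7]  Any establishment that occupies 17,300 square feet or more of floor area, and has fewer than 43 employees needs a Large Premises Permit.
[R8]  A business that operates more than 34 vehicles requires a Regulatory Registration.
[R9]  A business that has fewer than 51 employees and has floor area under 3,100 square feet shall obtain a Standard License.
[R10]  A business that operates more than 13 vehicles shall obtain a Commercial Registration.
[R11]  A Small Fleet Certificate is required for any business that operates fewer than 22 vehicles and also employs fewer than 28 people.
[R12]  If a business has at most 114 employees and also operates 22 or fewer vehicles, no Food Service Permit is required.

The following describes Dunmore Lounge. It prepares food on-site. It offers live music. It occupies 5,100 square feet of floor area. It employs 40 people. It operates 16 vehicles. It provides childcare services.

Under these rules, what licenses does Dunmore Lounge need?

[R1] vehicles 16 > 11 → Commercial Certificate not required.
[R2] prepares food on-site → Food Service Permit required.
[R3] employees 40 ≤ 100 → Operating Authorization not required.
[R4] vehicles 16 > 8 → Commercial Permit not required.
[R5] floor area 5,100 square feet ≤ 7,700 square feet → Annual Registration not required.
[R6] provides childcare services; floor area 5,100 square feet ≤ 8,800 square feet → Standard Certificate not required.
[R7] floor area 5,100 square feet < 17,300 square feet; employees 40 < 43 → Large Premises Permit not required.
[R8] vehicles 16 ≤ 34 → Regulatory Registration not required.
[R9] employees 40 < 51; floor area 5,100 square feet ≥ 3,100 square feet → Standard License not required.
[R10] vehicles 16 > 13 → Commercial Registration required.
[R11] vehicles 16 < 22; employees 40 ≥ 28 → Small Fleet Certificate not required.
[R12] employees 40 ≤ 114; vehicles 16 ≤ 22 → exempt from Food Service Permit.

Commercial Registration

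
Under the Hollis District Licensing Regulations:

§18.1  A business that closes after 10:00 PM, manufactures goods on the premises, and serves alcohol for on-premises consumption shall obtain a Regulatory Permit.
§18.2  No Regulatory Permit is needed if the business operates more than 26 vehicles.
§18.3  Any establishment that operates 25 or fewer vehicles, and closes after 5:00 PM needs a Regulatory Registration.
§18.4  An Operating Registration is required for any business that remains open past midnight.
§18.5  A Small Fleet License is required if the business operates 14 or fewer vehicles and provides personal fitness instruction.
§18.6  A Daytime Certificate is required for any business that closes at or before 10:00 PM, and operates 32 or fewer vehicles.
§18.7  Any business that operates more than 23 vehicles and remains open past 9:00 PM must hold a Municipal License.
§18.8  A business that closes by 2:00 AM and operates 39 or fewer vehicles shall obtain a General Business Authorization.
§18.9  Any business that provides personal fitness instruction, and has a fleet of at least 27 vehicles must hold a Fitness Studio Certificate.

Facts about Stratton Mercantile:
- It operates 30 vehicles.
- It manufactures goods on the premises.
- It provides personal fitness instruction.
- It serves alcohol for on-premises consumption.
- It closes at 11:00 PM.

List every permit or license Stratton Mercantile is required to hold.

Fitness Studio Certificate, General Business Authorization, Municipal License

§18.1 closes 11:00 PM, after 10:00 PM; manufactures goods on the premises; serves alcohol for on-premises consumption → Regulatory Permit required.
§18.2 vehicles 30 > 26 → exempt from Regulatory Permit.
§18.3 vehicles 30 > 25; closes 11:00 PM, after 5:00 PM → Regulatory Registration not required.
§18.4 closes 11:00 PM, at/before midnight → Operating Registration not required.
§18.5 vehicles 30 > 14; provides personal fitness instruction → Small Fleet License not required.
§18.6 closes 11:00 PM, after 10:00 PM; vehicles 30 ≤ 32 → Daytime Certificate not required.
§18.7 vehicles 30 > 23; closes 11:00 PM, after 9:00 PM → Municipal License required.
§18.8 closes 11:00 PM, at/before 2:00 AM; vehicles 30 ≤ 39 → General Business Authorization required.
§18.9 provides personal fitness instruction; vehicles 30 ≥ 27 → Fitness Studio Certificate required.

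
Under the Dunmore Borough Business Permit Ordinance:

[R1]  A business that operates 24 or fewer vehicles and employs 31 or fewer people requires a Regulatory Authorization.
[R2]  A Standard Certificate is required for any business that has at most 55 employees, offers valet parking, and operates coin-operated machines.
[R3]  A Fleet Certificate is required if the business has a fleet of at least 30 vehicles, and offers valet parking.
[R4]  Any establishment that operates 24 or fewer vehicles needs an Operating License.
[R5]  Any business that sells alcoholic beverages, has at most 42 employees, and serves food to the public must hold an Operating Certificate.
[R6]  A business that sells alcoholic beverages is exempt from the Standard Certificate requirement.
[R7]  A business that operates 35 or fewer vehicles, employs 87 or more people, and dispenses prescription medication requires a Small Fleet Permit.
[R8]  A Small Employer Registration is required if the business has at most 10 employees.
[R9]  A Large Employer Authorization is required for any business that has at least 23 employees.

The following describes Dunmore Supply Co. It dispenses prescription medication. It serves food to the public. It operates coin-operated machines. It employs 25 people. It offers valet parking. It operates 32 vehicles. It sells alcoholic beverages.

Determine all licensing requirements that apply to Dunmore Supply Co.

[R1] vehicles 32 > 24; employees 25 ≤ 31 → Regulatory Authorization not required.
[R2] employees 25 ≤ 55; offers valet parking; operates coin-operated machines → Standard Certificate required.
[R3] vehicles 32 ≥ 30; offers valet parking → Fleet Certificate required.
[R4] vehicles 32 > 24 → Operating License not required.
[R5] sells alcoholic beverages; employees 25 ≤ 42; serves food to the public → Operating Certificate required.
[R6] sells alcoholic beverages → exempt from Standard Certificate.
[R7] vehicles 32 ≤ 35; employees 25 < 87; dispenses prescription medication → Small Fleet Permit not required.
[R8] employees 25 > 10 → Small Employer Registration not required.
[R9] employees 25 ≥ 23 → Large Employer Authorization required.

Fleet Certificate, Large Employer Authorization, Operating Certificate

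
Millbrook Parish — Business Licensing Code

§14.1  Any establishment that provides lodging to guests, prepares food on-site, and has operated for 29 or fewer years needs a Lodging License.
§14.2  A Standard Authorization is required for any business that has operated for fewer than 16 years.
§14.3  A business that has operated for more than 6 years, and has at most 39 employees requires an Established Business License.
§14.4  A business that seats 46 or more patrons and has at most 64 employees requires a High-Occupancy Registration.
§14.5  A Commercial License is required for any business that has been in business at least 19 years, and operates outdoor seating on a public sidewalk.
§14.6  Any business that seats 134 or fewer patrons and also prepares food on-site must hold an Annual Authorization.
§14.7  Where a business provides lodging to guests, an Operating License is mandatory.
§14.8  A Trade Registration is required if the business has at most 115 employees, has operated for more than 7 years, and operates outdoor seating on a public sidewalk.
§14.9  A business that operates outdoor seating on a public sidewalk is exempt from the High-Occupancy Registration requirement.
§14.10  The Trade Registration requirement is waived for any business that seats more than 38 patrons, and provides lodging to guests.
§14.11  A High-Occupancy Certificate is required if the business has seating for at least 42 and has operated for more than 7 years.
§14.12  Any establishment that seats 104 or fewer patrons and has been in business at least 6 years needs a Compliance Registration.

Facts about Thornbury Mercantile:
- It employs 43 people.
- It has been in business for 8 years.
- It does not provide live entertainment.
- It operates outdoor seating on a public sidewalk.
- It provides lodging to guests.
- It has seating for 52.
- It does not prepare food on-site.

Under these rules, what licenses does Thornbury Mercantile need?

§14.1 provides lodging to guests; does not prepare food on-site; years in business 8 ≤ 29 → Lodging License not required.
§14.2 years in business 8 < 16 → Standard Authorization required.
§14.3 years in business 8 > 6; employees 43 > 39 → Established Business License not required.
§14.4 seating 52 ≥ 46; employees 43 ≤ 64 → High-Occupancy Registration required.
§14.5 years in business 8 < 19; operates outdoor seating on a public sidewalk → Commercial License not required.
§14.6 seating 52 ≤ 134; does not prepare food on-site → Annual Authorization not required.
§14.7 provides lodging to guests → Operating License required.
§14.8 employees 43 ≤ 115; years in business 8 > 7; operates outdoor seating on a public sidewalk → Trade Registration required.
§14.9 operates outdoor seating on a public sidewalk → exempt from High-Occupancy Registration.
§14.10 seating 52 > 38; provides lodging to guests → exempt from Trade Registration.
§14.11 seating 52 ≥ 42; years in business 8 > 7 → High-Occupancy Certificate required.
§14.12 seating 52 ≤ 104; years in business 8 ≥ 6 → Compliance Registration required.

Compliance Registration, High-Occupancy Certificate, Operating License, Standard Authorization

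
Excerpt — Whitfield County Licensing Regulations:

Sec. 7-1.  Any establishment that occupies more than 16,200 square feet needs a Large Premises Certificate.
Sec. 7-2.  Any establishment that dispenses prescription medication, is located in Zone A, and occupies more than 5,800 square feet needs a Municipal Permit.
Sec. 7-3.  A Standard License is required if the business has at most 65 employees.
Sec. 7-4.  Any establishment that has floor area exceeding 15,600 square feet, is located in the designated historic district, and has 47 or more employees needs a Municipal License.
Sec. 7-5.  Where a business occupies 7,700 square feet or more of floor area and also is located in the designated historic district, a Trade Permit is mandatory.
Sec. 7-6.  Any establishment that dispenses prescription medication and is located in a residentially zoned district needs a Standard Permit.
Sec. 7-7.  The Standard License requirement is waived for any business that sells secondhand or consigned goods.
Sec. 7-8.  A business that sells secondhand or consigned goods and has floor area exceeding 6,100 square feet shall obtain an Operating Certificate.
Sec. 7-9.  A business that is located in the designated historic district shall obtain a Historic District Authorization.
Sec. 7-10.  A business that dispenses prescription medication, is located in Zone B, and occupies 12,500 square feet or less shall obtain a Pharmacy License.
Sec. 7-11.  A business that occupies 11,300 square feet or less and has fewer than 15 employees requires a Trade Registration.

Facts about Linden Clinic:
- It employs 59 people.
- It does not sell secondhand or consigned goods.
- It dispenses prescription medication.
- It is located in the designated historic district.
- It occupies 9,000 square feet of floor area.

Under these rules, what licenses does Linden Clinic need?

Sec. 7-1. floor area 9,000 square feet ≤ 16,200 square feet → Large Premises Certificate not required.
Sec. 7-2. dispenses prescription medication; is located in the designated historic district (not: is located in Zone A); floor area 9,000 square feet > 5,800 square feet → Municipal Permit not required.
Sec. 7-3. employees 59 ≤ 65 → Standard License required.
Sec. 7-4. floor area 9,000 square feet ≤ 15,600 square feet; is located in the designated historic district; employees 59 ≥ 47 → Municipal License not required.
Sec. 7-5. floor area 9,000 square feet ≥ 7,700 square feet; is located in the designated historic district → Trade Permit required.
Sec. 7-6. dispenses prescription medication; is located in the designated historic district (not: is located in a residentially zoned district) → Standard Permit not required.
Sec. 7-7. does not sell secondhand or consigned goods → Standard License exemption does not apply.
Sec. 7-8. does not sell secondhand or consigned goods; floor area 9,000 square feet > 6,100 square feet → Operating Certificate not required.
Sec. 7-9. is located in the designated historic district → Historic District Authorization required.
Sec. 7-10. dispenses prescription medication; is located in the designated historic district (not: is located in Zone B); floor area 9,000 square feet ≤ 12,500 square feet → Pharmacy License not required.
Sec. 7-11. floor area 9,000 square feet ≤ 11,300 square feet; employees 59 ≥ 15 → Trade Registration not required.

Historic District Authorization, Standard License, Trade Permit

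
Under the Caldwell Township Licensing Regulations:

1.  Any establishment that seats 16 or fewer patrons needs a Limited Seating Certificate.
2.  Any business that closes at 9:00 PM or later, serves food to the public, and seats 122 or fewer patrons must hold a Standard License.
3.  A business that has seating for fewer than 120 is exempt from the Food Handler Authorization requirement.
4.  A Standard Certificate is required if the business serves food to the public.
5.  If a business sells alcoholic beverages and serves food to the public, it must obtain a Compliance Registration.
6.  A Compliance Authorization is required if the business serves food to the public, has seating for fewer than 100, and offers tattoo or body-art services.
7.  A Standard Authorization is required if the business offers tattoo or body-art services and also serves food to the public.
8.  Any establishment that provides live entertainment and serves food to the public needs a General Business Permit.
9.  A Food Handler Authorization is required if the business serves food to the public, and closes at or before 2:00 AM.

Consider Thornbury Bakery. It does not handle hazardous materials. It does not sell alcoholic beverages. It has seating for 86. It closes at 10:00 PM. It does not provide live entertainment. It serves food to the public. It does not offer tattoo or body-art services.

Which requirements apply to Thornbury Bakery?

Standard Certificate, Standard License

1. seating 86 > 16 → Limited Seating Certificate not required.
2. closes 10:00 PM, after 9:00 PM; serves food to the public; seating 86 ≤ 122 → Standard License required.
3. seating 86 < 120 → exempt from Food Handler Authorization.
4. serves food to the public → Standard Certificate required.
5. does not sell alcoholic beverages; serves food to the public → Compliance Registration not required.
6. serves food to the public; seating 86 < 100; does not offer tattoo or body-art services → Compliance Authorization not required.
7. does not offer tattoo or body-art services; serves food to the public → Standard Authorization not required.
8. does not provide live entertainment; serves food to the public → General Business Permit not required.
9. serves food to the public; closes 10:00 PM, at/before 2:00 AM → Food Handler Authorization required.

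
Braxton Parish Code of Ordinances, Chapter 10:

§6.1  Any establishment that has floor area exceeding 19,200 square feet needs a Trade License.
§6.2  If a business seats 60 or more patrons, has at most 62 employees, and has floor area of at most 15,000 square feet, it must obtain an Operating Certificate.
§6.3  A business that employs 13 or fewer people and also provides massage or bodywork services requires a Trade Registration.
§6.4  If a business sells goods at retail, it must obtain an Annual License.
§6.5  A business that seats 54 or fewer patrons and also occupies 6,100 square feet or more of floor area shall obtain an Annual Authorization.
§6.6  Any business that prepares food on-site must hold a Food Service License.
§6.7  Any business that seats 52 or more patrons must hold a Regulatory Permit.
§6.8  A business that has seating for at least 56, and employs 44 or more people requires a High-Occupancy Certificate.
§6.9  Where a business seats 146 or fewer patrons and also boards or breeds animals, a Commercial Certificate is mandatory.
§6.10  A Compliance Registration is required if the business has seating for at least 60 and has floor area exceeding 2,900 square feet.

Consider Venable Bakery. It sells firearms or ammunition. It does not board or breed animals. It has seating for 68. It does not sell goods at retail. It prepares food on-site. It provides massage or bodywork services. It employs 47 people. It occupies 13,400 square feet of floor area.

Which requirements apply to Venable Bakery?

§6.1 floor area 13,400 square feet ≤ 19,200 square feet → Trade License not required.
§6.2 seating 68 ≥ 60; employees 47 ≤ 62; floor area 13,400 square feet ≤ 15,000 square feet → Operating Certificate required.
§6.3 employees 47 > 13; provides massage or bodywork services → Trade Registration not required.
§6.4 does not sell goods at retail → Annual License not required.
§6.5 seating 68 > 54; floor area 13,400 square feet ≥ 6,100 square feet → Annual Authorization not required.
§6.6 prepares food on-site → Food Service License required.
§6.7 seating 68 ≥ 52 → Regulatory Permit required.
§6.8 seating 68 ≥ 56; employees 47 ≥ 44 → High-Occupancy Certificate required.
§6.9 seating 68 ≤ 146; does not board or breed animals → Commercial Certificate not required.
§6.10 seating 68 ≥ 60; floor area 13,400 square feet > 2,900 square feet → Compliance Registration required.

Compliance Registration, Food Service License, High-Occupancy Certificate, Operating Certificate, Regulatory Permit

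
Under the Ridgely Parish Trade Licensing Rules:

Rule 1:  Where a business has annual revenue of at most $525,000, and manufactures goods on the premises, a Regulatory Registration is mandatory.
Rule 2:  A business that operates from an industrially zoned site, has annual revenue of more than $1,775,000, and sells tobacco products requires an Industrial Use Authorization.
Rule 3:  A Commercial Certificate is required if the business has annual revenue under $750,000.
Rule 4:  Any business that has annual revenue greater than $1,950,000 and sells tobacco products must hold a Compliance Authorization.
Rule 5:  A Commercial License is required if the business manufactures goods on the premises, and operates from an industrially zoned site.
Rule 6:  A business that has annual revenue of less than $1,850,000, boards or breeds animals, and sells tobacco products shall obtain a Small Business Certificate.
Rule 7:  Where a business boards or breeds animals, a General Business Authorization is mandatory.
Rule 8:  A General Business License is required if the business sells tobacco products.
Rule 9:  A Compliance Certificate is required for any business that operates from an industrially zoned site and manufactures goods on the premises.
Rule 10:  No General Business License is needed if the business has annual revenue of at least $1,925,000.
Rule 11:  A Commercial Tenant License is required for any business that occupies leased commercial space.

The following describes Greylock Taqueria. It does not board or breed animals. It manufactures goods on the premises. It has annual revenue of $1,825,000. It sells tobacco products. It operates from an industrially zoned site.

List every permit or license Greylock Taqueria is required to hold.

Commercial License, Compliance Certificate, General Business License, Industrial Use Authorization

Rule 1: revenue $1,825,000 > $525,000; manufactures goods on the premises → Regulatory Registration not required.
Rule 2: operates from an industrially zoned site; revenue $1,825,000 > $1,775,000; sells tobacco products → Industrial Use Authorization required.
Rule 3: revenue $1,825,000 ≥ $750,000 → Commercial Certificate not required.
Rule 4: revenue $1,825,000 ≤ $1,950,000; sells tobacco products → Compliance Authorization not required.
Rule 5: manufactures goods on the premises; operates from an industrially zoned site → Commercial License required.
Rule 6: revenue $1,825,000 < $1,850,000; does not board or breed animals; sells tobacco products → Small Business Certificate not required.
Rule 7: does not board or breed animals → General Business Authorization not required.
Rule 8: sells tobacco products → General Business License required.
Rule 9: operates from an industrially zoned site; manufactures goods on the premises → Compliance Certificate required.
Rule 10: revenue $1,825,000 < $1,925,000 → General Business License exemption does not apply.
Rule 11: operates from an industrially zoned site (not: occupies leased commercial space) → Commercial Tenant License not required.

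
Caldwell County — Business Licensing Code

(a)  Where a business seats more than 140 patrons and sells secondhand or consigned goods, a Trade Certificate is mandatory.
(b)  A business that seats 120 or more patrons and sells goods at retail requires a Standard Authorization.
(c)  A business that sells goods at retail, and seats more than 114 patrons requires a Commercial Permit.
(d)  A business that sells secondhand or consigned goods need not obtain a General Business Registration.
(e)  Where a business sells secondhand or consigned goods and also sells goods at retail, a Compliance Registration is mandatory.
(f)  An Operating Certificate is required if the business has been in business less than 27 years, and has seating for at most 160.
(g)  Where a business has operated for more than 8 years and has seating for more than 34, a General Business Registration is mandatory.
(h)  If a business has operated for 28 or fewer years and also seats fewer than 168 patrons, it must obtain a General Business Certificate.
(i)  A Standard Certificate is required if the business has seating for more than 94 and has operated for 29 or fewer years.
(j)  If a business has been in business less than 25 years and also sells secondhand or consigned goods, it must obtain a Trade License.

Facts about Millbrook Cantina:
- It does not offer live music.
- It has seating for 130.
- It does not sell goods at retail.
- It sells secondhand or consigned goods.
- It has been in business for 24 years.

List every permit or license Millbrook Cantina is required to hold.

(a) seating 130 ≤ 140; sells secondhand or consigned goods → Trade Certificate not required.
(b) seating 130 ≥ 120; does not sell goods at retail → Standard Authorization not required.
(c) does not sell goods at retail; seating 130 > 114 → Commercial Permit not required.
(d) sells secondhand or consigned goods → exempt from General Business Registration.
(e) sells secondhand or consigned goods; does not sell goods at retail → Compliance Registration not required.
(f) years in business 24 < 27; seating 130 ≤ 160 → Operating Certificate required.
(g) years in business 24 > 8; seating 130 > 34 → General Business Registration required.
(h) years in business 24 ≤ 28; seating 130 < 168 → General Business Certificate required.
(i) seating 130 > 94; years in business 24 ≤ 29 → Standard Certificate required.
(j) years in business 24 < 25; sells secondhand or consigned goods → Trade License required.

General Business Certificate, Operating Certificate, Standard Certificate, Trade License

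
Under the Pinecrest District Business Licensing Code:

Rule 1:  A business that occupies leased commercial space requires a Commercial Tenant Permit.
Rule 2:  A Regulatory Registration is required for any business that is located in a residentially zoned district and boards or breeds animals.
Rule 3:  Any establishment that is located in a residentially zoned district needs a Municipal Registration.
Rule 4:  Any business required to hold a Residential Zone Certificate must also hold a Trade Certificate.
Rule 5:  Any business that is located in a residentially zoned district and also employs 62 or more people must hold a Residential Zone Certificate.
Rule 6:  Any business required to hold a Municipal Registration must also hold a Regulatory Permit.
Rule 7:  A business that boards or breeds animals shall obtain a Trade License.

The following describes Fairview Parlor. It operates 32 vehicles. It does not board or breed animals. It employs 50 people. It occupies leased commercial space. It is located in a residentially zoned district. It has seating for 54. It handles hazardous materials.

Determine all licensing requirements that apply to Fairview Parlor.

Commercial Tenant Permit, Municipal Registration, Regulatory Permit

Rule 1: occupies leased commercial space → Commercial Tenant Permit required.
Rule 2: is located in a residentially zoned district; does not board or breed animals → Regulatory Registration not required.
Rule 3: is located in a residentially zoned district → Municipal Registration required.
Rule 4: Residential Zone Certificate is not required → no effect.
Rule 5: is located in a residentially zoned district; employees 50 < 62 → Residential Zone Certificate not required.
Rule 6: Municipal Registration is required → Regulatory Permit also required.
Rule 7: does not board or breed animals → Trade License not required.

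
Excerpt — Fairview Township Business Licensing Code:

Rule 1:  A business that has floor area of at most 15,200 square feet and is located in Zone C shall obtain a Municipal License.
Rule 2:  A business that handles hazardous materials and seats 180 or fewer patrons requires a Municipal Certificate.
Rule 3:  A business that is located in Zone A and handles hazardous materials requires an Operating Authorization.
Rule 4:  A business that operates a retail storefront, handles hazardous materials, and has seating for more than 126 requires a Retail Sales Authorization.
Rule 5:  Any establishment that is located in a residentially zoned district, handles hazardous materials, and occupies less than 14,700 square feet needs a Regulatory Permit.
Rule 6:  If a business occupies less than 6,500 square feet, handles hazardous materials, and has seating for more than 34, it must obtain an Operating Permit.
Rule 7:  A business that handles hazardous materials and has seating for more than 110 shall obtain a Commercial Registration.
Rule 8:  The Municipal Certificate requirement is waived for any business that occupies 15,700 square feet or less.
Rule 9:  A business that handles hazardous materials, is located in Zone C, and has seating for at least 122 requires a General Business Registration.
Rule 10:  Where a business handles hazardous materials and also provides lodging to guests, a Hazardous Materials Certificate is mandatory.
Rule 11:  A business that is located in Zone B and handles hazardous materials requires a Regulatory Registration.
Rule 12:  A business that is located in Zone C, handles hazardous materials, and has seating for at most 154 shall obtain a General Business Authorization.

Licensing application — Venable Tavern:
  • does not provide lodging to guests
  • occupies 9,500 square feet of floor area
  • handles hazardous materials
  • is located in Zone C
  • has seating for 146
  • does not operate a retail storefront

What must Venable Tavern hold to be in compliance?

Commercial Registration, General Business Authorization, General Business Registration, Municipal License

Rule 1: floor area 9,500 square feet ≤ 15,200 square feet; is located in Zone C → Municipal License required.
Rule 2: handles hazardous materials; seating 146 ≤ 180 → Municipal Certificate required.
Rule 3: is located in Zone C (not: is located in Zone A); handles hazardous materials → Operating Authorization not required.
Rule 4: does not operate a retail storefront; handles hazardous materials; seating 146 > 126 → Retail Sales Authorization not required.
Rule 5: is located in Zone C (not: is located in a residentially zoned district); handles hazardous materials; floor area 9,500 square feet < 14,700 square feet → Regulatory Permit not required.
Rule 6: floor area 9,500 square feet ≥ 6,500 square feet; handles hazardous materials; seating 146 > 34 → Operating Permit not required.
Rule 7: handles hazardous materials; seating 146 > 110 → Commercial Registration required.
Rule 8: floor area 9,500 square feet ≤ 15,700 square feet → exempt from Municipal Certificate.
Rule 9: handles hazardous materials; is located in Zone C; seating 146 ≥ 122 → General Business Registration required.
Rule 10: handles hazardous materials; does not provide lodging to guests → Hazardous Materials Certificate not required.
Rule 11: is located in Zone C (not: is located in Zone B); handles hazardous materials → Regulatory Registration not required.
Rule 12: is located in Zone C; handles hazardous materials; seating 146 ≤ 154 → General Business Authorization required.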